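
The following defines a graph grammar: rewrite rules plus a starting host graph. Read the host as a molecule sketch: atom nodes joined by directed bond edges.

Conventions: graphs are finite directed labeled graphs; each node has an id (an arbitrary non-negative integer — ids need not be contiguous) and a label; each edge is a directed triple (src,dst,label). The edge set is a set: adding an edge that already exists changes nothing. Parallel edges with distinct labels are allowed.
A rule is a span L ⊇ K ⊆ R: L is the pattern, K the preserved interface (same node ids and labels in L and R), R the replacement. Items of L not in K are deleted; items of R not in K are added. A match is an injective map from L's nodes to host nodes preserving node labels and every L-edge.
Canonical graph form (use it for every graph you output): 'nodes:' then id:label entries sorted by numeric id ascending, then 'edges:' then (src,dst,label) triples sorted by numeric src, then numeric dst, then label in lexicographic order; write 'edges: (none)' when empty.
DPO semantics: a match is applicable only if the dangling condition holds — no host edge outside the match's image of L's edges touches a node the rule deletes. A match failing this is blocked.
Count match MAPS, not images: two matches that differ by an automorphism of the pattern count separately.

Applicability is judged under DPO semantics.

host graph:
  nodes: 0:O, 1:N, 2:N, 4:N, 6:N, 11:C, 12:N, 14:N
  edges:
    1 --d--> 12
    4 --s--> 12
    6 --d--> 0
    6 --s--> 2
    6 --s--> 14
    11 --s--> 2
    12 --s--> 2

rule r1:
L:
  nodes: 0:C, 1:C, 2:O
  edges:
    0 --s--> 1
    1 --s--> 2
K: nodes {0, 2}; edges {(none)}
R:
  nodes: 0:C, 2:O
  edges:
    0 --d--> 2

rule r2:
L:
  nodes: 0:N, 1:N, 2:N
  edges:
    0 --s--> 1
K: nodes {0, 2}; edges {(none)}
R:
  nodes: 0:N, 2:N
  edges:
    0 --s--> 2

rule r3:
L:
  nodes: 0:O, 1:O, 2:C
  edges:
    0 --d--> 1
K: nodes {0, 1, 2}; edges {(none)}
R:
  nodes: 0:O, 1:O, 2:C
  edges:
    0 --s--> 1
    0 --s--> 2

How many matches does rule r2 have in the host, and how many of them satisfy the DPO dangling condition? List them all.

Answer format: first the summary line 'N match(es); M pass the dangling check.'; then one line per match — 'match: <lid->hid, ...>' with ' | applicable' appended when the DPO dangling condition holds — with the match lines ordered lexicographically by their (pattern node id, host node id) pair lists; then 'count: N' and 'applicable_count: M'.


16 match(es); 4 pass the dangling check.
match: 0->4, 1->12, 2->1
match: 0->4, 1->12, 2->2
match: 0->4, 1->12, 2->6
match: 0->4, 1->12, 2->14
match: 0->6, 1->2, 2->1
match: 0->6, 1->2, 2->4
match: 0->6, 1->2, 2->12
match: 0->6, 1->2, 2->14
match: 0->6, 1->14, 2->1 | applicable
match: 0->6, 1->14, 2->2 | applicable
match: 0->6, 1->14, 2->4 | applicable
match: 0->6, 1->14, 2->12 | applicable
match: 0->12, 1->2, 2->1
match: 0->12, 1->2, 2->4
match: 0->12, 1->2, 2->6
match: 0->12, 1->2, 2->14
count: 16
applicable_count: 4


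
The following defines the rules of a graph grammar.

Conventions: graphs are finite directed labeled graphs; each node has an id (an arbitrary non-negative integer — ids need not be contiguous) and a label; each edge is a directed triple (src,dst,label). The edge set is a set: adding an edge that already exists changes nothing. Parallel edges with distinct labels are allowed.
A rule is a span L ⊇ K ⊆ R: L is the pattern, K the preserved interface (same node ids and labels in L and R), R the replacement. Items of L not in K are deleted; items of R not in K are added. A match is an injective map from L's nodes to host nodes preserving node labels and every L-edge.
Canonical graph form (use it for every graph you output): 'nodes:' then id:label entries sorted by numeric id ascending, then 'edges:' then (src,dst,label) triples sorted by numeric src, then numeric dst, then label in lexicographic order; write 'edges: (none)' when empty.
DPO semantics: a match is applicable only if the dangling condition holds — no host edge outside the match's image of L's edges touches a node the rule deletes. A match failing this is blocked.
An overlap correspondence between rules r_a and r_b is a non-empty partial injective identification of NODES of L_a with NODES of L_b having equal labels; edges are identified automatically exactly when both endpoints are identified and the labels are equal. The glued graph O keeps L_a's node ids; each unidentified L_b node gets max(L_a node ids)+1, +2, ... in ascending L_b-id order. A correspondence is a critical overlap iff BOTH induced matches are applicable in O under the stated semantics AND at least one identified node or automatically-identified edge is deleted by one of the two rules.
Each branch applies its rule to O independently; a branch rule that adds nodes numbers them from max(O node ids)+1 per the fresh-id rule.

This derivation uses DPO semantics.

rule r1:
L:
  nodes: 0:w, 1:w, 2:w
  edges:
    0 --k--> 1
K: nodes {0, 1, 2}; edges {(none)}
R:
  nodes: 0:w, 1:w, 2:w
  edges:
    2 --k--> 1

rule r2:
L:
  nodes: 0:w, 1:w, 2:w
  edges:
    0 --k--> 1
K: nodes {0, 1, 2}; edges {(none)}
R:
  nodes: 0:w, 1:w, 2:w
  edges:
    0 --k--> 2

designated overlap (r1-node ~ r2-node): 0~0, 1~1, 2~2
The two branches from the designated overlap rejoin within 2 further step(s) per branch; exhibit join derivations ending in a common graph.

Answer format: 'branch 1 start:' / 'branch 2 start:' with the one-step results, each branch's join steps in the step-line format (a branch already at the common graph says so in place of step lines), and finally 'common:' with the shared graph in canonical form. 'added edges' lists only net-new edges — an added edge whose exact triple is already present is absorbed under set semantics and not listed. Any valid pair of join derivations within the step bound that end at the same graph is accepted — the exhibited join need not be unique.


branch 1 start:
nodes: 0:w, 1:w, 2:w
edges: (2,1,k)
branch 2 start:
nodes: 0:w, 1:w, 2:w
edges: (0,2,k)
branch 1 step 1: rule r1; match: 0->2, 1->1, 2->0; deleted nodes (none); deleted edges (2,1,k); added nodes (none); added edges (0,1,k); result: nodes: 0:w, 1:w, 2:w edges: (0,1,k)
branch 2 step 1: rule r2; match: 0->0, 1->2, 2->1; deleted nodes (none); deleted edges (0,2,k); added nodes (none); added edges (0,1,k); result: nodes: 0:w, 1:w, 2:w edges: (0,1,k)
common:
nodes: 0:w, 1:w, 2:w
edges: (0,1,k)


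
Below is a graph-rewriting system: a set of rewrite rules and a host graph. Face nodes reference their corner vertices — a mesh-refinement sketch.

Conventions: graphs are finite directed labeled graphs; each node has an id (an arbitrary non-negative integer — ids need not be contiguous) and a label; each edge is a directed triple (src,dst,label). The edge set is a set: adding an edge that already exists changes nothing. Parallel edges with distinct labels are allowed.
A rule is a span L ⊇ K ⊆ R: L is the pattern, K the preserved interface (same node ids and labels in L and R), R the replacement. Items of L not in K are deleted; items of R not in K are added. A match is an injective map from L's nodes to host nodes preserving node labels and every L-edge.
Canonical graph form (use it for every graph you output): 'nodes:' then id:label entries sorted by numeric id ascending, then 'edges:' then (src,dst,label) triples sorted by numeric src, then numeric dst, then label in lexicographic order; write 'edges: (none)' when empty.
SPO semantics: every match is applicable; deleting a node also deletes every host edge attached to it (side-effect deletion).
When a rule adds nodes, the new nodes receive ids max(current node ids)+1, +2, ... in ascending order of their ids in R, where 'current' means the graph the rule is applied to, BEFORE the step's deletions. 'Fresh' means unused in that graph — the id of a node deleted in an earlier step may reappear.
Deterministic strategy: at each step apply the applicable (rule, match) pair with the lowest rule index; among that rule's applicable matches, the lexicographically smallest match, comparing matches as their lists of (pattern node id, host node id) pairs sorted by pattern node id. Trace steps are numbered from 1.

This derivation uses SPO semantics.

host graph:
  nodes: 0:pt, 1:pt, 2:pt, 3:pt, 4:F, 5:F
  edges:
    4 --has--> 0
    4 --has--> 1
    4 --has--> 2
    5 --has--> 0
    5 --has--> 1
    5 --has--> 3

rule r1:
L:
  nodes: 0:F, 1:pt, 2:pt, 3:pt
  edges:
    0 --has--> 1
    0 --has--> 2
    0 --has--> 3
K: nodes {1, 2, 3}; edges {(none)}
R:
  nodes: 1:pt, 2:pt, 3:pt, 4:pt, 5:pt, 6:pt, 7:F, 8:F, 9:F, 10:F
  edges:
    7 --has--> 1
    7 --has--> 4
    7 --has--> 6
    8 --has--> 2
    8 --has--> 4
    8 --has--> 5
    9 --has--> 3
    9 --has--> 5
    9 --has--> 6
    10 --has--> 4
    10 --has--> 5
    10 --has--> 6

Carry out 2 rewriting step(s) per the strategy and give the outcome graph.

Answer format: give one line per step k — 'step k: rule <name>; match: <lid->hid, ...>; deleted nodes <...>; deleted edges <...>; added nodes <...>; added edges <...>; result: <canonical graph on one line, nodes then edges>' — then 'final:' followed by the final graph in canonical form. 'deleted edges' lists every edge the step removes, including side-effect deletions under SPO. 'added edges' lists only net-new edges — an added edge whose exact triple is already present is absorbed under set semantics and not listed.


step 1: rule r1; match: 0->4, 1->0, 2->1, 3->2; deleted nodes 4; deleted edges (4,0,has); (4,1,has); (4,2,has); added nodes 6, 7, 8, 9, 10, 11, 12; added edges (9,0,has); (9,6,has); (9,8,has); (10,1,has); (10,6,has); (10,7,has); (11,2,has); (11,7,has); (11,8,has); (12,6,has); (12,7,has); (12,8,has); result: nodes: 0:pt, 1:pt, 2:pt, 3:pt, 5:F, 6:pt, 7:pt, 8:pt, 9:F, 10:F, 11:F, 12:F edges: (5,0,has); (5,1,has); (5,3,has); (9,0,has); (9,6,has); (9,8,has); (10,1,has); (10,6,has); (10,7,has); (11,2,has); (11,7,has); (11,8,has); (12,6,has); (12,7,has); (12,8,has)
step 2: rule r1; match: 0->5, 1->0, 2->1, 3->3; deleted nodes 5; deleted edges (5,0,has); (5,1,has); (5,3,has); added nodes 13, 14, 15, 16, 17, 18, 19; added edges (16,0,has); (16,13,has); (16,15,has); (17,1,has); (17,13,has); (17,14,has); (18,3,has); (18,14,has); (18,15,has); (19,13,has); (19,14,has); (19,15,has); result: nodes: 0:pt, 1:pt, 2:pt, 3:pt, 6:pt, 7:pt, 8:pt, 9:F, 10:F, 11:F, 12:F, 13:pt, 14:pt, 15:pt, 16:F, 17:F, 18:F, 19:F edges: (9,0,has); (9,6,has); (9,8,has); (10,1,has); (10,6,has); (10,7,has); (11,2,has); (11,7,has); (11,8,has); (12,6,has); (12,7,has); (12,8,has); (16,0,has); (16,13,has); (16,15,has); (17,1,has); (17,13,has); (17,14,has); (18,3,has); (18,14,has); (18,15,has); (19,13,has); (19,14,has); (19,15,has)
final:
nodes: 0:pt, 1:pt, 2:pt, 3:pt, 6:pt, 7:pt, 8:pt, 9:F, 10:F, 11:F, 12:F, 13:pt, 14:pt, 15:pt, 16:F, 17:F, 18:F, 19:F
edges: (9,0,has); (9,6,has); (9,8,has); (10,1,has); (10,6,has); (10,7,has); (11,2,has); (11,7,has); (11,8,has); (12,6,has); (12,7,has); (12,8,has); (16,0,has); (16,13,has); (16,15,has); (17,1,has); (17,13,has); (17,14,has); (18,3,has); (18,14,has); (18,15,has); (19,13,has); (19,14,has); (19,15,has)


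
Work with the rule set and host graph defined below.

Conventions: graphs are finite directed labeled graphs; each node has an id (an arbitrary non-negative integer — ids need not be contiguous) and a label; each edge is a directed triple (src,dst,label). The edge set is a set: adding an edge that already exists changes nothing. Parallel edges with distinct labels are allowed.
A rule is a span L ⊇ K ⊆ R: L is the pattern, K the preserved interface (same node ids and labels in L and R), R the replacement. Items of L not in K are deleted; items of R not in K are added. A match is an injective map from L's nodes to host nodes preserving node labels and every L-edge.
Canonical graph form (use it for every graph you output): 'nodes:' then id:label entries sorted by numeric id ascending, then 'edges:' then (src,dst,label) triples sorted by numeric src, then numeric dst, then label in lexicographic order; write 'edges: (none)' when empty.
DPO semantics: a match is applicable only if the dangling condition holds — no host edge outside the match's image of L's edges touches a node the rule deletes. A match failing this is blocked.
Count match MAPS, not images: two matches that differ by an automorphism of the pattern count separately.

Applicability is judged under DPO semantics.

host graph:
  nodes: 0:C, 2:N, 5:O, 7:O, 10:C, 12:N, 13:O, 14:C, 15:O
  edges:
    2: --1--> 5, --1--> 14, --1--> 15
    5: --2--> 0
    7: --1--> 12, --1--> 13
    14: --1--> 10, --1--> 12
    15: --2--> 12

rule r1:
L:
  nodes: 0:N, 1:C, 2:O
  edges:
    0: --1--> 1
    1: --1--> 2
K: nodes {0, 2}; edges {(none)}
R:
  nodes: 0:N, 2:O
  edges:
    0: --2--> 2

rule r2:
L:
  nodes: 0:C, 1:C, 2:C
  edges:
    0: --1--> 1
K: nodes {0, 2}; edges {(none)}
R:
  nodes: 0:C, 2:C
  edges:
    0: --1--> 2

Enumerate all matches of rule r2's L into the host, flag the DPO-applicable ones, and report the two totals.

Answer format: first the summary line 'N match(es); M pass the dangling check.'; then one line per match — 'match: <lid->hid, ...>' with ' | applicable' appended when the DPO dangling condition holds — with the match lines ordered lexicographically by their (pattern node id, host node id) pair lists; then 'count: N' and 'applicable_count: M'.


1 match(es); 1 pass the dangling check.
match: 0->14, 1->10, 2->0 | applicable
count: 1
applicable_count: 1


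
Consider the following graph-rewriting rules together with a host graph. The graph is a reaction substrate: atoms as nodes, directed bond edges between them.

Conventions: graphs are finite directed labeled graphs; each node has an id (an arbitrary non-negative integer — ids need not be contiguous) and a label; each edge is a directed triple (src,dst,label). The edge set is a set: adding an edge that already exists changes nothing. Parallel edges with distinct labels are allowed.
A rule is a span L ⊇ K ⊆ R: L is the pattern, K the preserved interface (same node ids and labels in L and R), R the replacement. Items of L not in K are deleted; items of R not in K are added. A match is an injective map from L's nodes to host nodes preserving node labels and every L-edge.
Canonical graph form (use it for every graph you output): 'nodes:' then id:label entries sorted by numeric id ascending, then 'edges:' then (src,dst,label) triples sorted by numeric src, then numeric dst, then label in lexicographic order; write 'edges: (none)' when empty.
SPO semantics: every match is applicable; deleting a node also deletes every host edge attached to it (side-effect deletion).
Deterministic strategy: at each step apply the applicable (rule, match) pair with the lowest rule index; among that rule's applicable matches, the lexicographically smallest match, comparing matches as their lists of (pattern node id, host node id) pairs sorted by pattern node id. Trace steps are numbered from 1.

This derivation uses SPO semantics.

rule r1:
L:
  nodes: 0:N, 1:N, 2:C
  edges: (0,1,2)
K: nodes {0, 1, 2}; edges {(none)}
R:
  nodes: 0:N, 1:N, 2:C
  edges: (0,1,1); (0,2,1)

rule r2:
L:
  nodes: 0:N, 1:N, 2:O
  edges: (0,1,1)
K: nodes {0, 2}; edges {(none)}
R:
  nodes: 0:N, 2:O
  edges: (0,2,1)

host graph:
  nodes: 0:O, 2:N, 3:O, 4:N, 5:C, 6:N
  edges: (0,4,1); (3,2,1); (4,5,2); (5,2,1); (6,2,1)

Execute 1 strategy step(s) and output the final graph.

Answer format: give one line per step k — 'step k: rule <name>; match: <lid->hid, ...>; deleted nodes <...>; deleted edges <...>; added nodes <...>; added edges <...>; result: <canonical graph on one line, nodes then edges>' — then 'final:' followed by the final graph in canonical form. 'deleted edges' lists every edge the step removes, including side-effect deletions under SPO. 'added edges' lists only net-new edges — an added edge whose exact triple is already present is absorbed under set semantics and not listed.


step 1: rule r2; match: 0->6, 1->2, 2->0; deleted nodes 2; deleted edges (3,2,1); (5,2,1); (6,2,1); added nodes (none); added edges (6,0,1); result: nodes: 0:O, 3:O, 4:N, 5:C, 6:N edges: (0,4,1); (4,5,2); (6,0,1)
final:
nodes: 0:O, 3:O, 4:N, 5:C, 6:N
edges: (0,4,1); (4,5,2); (6,0,1)


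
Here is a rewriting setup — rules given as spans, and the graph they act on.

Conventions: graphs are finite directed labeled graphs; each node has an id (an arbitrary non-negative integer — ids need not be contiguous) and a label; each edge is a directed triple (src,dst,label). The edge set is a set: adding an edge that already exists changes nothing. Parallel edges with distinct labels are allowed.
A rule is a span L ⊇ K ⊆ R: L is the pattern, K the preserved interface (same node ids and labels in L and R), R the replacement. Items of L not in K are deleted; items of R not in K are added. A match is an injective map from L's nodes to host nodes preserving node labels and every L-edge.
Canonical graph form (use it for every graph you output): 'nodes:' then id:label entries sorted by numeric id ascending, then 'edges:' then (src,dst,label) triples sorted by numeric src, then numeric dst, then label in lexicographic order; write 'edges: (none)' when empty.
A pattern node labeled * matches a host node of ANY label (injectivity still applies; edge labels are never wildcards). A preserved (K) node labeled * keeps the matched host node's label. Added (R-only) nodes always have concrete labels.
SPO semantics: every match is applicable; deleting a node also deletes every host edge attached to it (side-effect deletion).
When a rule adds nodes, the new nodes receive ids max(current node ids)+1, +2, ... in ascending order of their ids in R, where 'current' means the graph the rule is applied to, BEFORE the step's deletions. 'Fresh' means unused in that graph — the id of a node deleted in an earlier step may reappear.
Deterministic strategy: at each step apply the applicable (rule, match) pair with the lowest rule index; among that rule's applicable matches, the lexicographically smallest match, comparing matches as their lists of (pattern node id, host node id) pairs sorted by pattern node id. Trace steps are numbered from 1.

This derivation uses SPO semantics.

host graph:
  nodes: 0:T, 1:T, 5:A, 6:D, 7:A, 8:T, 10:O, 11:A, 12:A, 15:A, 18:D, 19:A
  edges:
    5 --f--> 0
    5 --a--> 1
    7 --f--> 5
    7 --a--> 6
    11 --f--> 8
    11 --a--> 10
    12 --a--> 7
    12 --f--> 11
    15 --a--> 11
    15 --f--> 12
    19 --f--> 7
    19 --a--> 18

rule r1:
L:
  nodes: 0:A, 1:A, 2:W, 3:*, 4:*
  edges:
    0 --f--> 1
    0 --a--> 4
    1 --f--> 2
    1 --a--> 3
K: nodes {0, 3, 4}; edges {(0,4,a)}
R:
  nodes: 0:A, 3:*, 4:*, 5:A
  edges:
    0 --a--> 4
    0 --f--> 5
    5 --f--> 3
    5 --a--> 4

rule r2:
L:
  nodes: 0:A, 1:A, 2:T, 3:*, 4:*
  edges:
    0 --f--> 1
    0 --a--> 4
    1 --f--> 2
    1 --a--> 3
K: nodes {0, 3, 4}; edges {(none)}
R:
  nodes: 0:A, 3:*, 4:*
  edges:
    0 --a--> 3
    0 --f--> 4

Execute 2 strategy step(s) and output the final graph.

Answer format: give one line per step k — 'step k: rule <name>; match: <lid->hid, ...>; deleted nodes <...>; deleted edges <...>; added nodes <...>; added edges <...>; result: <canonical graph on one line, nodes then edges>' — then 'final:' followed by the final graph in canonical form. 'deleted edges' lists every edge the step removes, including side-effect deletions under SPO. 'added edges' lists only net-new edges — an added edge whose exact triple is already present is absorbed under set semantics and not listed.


step 1: rule r2; match: 0->7, 1->5, 2->0, 3->1, 4->6; deleted nodes 0, 5; deleted edges (5,0,f); (5,1,a); (7,5,f); (7,6,a); added nodes (none); added edges (7,1,a); (7,6,f); result: nodes: 1:T, 6:D, 7:A, 8:T, 10:O, 11:A, 12:A, 15:A, 18:D, 19:A edges: (7,1,a); (7,6,f); (11,8,f); (11,10,a); (12,7,a); (12,11,f); (15,11,a); (15,12,f); (19,7,f); (19,18,a)
step 2: rule r2; match: 0->12, 1->11, 2->8, 3->10, 4->7; deleted nodes 8, 11; deleted edges (11,8,f); (11,10,a); (12,7,a); (12,11,f); (15,11,a); added nodes (none); added edges (12,7,f); (12,10,a); result: nodes: 1:T, 6:D, 7:A, 10:O, 12:A, 15:A, 18:D, 19:A edges: (7,1,a); (7,6,f); (12,7,f); (12,10,a); (15,12,f); (19,7,f); (19,18,a)
final:
nodes: 1:T, 6:D, 7:A, 10:O, 12:A, 15:A, 18:D, 19:A
edges: (7,1,a); (7,6,f); (12,7,f); (12,10,a); (15,12,f); (19,7,f); (19,18,a)


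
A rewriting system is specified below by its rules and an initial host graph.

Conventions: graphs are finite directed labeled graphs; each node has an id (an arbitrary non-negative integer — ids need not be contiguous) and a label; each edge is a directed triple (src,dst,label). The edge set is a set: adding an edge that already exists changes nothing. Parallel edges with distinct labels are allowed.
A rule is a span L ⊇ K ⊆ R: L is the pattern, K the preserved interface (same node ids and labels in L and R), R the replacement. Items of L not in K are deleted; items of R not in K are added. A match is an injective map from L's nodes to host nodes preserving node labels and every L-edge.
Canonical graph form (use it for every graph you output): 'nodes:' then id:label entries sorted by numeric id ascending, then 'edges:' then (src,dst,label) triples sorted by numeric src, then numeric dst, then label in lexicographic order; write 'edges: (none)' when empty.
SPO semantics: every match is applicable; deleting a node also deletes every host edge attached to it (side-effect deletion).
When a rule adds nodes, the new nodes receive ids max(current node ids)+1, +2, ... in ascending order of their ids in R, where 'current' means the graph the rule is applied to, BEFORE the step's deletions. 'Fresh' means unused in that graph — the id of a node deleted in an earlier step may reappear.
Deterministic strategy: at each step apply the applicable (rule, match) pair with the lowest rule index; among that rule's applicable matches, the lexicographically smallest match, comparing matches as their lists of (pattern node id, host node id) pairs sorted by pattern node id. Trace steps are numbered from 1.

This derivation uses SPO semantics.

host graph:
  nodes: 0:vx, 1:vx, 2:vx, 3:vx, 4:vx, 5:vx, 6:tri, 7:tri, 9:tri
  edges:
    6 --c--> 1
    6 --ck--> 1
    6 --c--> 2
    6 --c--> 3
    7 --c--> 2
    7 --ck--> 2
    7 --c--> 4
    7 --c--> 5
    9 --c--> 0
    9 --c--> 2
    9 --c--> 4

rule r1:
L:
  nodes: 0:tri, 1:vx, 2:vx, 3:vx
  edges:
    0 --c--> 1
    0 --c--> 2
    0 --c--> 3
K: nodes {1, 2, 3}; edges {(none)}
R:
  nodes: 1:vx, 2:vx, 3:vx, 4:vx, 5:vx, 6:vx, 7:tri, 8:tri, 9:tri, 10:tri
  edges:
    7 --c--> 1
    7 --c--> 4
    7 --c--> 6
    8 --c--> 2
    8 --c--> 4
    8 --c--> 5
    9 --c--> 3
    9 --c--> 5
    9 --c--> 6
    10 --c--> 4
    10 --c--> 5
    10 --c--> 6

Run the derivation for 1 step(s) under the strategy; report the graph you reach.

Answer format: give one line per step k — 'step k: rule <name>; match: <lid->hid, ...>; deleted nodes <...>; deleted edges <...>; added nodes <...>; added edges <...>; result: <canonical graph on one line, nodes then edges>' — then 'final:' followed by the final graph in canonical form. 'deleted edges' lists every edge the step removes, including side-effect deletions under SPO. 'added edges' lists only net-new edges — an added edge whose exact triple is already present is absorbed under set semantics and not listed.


step 1: rule r1; match: 0->6, 1->1, 2->2, 3->3; deleted nodes 6; deleted edges (6,1,c); (6,1,ck); (6,2,c); (6,3,c); added nodes 10, 11, 12, 13, 14, 15, 16; added edges (13,1,c); (13,10,c); (13,12,c); (14,2,c); (14,10,c); (14,11,c); (15,3,c); (15,11,c); (15,12,c); (16,10,c); (16,11,c); (16,12,c); result: nodes: 0:vx, 1:vx, 2:vx, 3:vx, 4:vx, 5:vx, 7:tri, 9:tri, 10:vx, 11:vx, 12:vx, 13:tri, 14:tri, 15:tri, 16:tri edges: (7,2,c); (7,2,ck); (7,4,c); (7,5,c); (9,0,c); (9,2,c); (9,4,c); (13,1,c); (13,10,c); (13,12,c); (14,2,c); (14,10,c); (14,11,c); (15,3,c); (15,11,c); (15,12,c); (16,10,c); (16,11,c); (16,12,c)
final:
nodes: 0:vx, 1:vx, 2:vx, 3:vx, 4:vx, 5:vx, 7:tri, 9:tri, 10:vx, 11:vx, 12:vx, 13:tri, 14:tri, 15:tri, 16:tri
edges: (7,2,c); (7,2,ck); (7,4,c); (7,5,c); (9,0,c); (9,2,c); (9,4,c); (13,1,c); (13,10,c); (13,12,c); (14,2,c); (14,10,c); (14,11,c); (15,3,c); (15,11,c); (15,12,c); (16,10,c); (16,11,c); (16,12,c)


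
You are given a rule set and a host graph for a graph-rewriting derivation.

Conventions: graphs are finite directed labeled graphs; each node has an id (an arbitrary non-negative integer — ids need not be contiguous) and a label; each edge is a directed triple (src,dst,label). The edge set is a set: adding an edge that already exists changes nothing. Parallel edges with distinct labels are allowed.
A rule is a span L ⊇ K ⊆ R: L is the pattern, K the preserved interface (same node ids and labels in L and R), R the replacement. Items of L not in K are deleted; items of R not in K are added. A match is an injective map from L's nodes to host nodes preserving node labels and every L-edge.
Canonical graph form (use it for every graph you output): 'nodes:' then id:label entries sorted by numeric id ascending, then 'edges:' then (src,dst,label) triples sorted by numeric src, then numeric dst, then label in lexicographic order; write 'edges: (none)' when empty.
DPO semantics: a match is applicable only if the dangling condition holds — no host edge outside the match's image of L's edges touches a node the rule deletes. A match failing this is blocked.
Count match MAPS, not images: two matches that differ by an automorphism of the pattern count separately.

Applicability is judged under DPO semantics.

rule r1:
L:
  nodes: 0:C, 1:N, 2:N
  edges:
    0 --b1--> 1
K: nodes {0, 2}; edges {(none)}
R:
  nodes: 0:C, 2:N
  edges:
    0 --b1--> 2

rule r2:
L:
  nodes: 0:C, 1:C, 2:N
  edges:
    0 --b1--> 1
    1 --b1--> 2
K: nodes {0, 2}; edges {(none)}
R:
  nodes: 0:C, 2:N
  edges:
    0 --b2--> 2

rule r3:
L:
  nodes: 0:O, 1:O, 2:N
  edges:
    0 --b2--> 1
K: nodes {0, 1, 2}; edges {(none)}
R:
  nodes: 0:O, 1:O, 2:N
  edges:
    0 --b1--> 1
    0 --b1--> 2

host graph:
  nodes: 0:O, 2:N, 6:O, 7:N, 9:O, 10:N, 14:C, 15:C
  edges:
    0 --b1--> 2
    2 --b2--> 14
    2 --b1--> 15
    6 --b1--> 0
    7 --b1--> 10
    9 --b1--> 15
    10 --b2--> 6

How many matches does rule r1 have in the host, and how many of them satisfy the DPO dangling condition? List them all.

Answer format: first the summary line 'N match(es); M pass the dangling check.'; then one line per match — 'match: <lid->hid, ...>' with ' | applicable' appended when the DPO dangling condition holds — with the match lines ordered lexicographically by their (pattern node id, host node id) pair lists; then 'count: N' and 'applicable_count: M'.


0 match(es); 0 pass the dangling check.
count: 0
applicable_count: 0


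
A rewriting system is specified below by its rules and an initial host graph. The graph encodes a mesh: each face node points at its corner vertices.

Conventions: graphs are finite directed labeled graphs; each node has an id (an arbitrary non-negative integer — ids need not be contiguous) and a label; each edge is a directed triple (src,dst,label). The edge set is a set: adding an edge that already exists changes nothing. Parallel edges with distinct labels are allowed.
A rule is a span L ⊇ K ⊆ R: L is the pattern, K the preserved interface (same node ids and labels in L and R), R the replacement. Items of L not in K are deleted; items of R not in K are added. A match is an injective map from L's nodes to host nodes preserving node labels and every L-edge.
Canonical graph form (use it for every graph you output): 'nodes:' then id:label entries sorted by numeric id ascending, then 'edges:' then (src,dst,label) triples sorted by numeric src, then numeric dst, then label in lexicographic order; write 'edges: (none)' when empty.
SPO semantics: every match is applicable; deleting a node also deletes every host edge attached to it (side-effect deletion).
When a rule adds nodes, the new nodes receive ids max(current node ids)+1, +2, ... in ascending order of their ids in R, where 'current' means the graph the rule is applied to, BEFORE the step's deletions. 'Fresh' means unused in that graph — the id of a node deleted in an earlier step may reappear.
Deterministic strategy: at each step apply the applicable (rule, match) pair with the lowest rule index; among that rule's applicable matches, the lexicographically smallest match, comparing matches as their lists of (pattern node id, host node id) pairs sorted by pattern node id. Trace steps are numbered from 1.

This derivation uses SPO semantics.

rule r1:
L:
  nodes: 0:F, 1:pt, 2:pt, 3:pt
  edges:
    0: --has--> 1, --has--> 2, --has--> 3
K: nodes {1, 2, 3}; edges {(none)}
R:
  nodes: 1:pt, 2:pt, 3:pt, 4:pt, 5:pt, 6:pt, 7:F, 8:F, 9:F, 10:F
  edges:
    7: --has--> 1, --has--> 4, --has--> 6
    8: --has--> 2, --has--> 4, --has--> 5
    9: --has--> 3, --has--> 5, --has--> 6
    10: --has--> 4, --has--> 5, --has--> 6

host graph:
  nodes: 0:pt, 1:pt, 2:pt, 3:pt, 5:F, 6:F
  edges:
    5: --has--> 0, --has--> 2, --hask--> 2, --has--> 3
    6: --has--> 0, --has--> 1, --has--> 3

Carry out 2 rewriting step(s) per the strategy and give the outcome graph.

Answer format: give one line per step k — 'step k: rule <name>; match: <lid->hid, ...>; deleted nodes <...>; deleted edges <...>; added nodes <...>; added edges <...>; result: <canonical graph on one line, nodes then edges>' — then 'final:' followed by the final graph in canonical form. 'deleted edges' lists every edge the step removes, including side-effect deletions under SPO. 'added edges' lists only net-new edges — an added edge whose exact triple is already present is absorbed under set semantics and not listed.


step 1: rule r1; match: 0->5, 1->0, 2->2, 3->3; deleted nodes 5; deleted edges (5,0,has); (5,2,has); (5,2,hask); (5,3,has); added nodes 7, 8, 9, 10, 11, 12, 13; added edges (10,0,has); (10,7,has); (10,9,has); (11,2,has); (11,7,has); (11,8,has); (12,3,has); (12,8,has); (12,9,has); (13,7,has); (13,8,has); (13,9,has); result: nodes: 0:pt, 1:pt, 2:pt, 3:pt, 6:F, 7:pt, 8:pt, 9:pt, 10:F, 11:F, 12:F, 13:F edges: (6,0,has); (6,1,has); (6,3,has); (10,0,has); (10,7,has); (10,9,has); (11,2,has); (11,7,has); (11,8,has); (12,3,has); (12,8,has); (12,9,has); (13,7,has); (13,8,has); (13,9,has)
step 2: rule r1; match: 0->6, 1->0, 2->1, 3->3; deleted nodes 6; deleted edges (6,0,has); (6,1,has); (6,3,has); added nodes 14, 15, 16, 17, 18, 19, 20; added edges (17,0,has); (17,14,has); (17,16,has); (18,1,has); (18,14,has); (18,15,has); (19,3,has); (19,15,has); (19,16,has); (20,14,has); (20,15,has); (20,16,has); result: nodes: 0:pt, 1:pt, 2:pt, 3:pt, 7:pt, 8:pt, 9:pt, 10:F, 11:F, 12:F, 13:F, 14:pt, 15:pt, 16:pt, 17:F, 18:F, 19:F, 20:F edges: (10,0,has); (10,7,has); (10,9,has); (11,2,has); (11,7,has); (11,8,has); (12,3,has); (12,8,has); (12,9,has); (13,7,has); (13,8,has); (13,9,has); (17,0,has); (17,14,has); (17,16,has); (18,1,has); (18,14,has); (18,15,has); (19,3,has); (19,15,has); (19,16,has); (20,14,has); (20,15,has); (20,16,has)
final:
nodes: 0:pt, 1:pt, 2:pt, 3:pt, 7:pt, 8:pt, 9:pt, 10:F, 11:F, 12:F, 13:F, 14:pt, 15:pt, 16:pt, 17:F, 18:F, 19:F, 20:F
edges: (10,0,has); (10,7,has); (10,9,has); (11,2,has); (11,7,has); (11,8,has); (12,3,has); (12,8,has); (12,9,has); (13,7,has); (13,8,has); (13,9,has); (17,0,has); (17,14,has); (17,16,has); (18,1,has); (18,14,has); (18,15,has); (19,3,has); (19,15,has); (19,16,has); (20,14,has); (20,15,has); (20,16,has)


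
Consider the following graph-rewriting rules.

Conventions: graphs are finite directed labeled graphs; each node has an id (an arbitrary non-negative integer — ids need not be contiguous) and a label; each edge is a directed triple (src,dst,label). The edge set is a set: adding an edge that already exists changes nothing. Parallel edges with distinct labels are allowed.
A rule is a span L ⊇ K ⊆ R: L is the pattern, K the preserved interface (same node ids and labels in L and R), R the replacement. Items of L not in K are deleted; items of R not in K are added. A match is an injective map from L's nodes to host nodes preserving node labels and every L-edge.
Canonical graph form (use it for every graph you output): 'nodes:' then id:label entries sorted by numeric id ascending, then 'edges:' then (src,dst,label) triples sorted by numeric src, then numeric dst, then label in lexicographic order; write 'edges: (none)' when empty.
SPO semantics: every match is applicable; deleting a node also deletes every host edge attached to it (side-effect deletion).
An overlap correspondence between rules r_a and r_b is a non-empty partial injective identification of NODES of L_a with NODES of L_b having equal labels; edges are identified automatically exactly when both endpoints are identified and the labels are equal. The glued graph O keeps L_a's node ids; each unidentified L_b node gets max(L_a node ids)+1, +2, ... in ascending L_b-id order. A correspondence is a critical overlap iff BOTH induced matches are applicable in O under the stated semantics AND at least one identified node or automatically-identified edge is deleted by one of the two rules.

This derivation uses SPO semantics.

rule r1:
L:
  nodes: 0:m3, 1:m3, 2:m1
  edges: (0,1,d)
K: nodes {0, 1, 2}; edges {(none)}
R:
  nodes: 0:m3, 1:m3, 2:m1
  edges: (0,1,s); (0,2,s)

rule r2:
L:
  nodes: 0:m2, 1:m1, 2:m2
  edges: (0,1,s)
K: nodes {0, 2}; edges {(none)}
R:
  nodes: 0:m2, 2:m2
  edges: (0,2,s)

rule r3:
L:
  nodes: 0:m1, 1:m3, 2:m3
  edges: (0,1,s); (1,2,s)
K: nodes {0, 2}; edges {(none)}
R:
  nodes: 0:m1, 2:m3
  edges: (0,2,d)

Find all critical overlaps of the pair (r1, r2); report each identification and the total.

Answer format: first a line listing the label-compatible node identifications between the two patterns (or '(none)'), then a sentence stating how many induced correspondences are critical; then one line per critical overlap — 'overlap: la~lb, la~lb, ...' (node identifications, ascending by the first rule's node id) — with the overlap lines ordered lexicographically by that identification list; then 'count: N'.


label-compatible node identifications between L(r1) and L(r2): 2~1
1 of the induced correspondences is a critical overlap of r1 and r2.
overlap: 2~1
count: 1


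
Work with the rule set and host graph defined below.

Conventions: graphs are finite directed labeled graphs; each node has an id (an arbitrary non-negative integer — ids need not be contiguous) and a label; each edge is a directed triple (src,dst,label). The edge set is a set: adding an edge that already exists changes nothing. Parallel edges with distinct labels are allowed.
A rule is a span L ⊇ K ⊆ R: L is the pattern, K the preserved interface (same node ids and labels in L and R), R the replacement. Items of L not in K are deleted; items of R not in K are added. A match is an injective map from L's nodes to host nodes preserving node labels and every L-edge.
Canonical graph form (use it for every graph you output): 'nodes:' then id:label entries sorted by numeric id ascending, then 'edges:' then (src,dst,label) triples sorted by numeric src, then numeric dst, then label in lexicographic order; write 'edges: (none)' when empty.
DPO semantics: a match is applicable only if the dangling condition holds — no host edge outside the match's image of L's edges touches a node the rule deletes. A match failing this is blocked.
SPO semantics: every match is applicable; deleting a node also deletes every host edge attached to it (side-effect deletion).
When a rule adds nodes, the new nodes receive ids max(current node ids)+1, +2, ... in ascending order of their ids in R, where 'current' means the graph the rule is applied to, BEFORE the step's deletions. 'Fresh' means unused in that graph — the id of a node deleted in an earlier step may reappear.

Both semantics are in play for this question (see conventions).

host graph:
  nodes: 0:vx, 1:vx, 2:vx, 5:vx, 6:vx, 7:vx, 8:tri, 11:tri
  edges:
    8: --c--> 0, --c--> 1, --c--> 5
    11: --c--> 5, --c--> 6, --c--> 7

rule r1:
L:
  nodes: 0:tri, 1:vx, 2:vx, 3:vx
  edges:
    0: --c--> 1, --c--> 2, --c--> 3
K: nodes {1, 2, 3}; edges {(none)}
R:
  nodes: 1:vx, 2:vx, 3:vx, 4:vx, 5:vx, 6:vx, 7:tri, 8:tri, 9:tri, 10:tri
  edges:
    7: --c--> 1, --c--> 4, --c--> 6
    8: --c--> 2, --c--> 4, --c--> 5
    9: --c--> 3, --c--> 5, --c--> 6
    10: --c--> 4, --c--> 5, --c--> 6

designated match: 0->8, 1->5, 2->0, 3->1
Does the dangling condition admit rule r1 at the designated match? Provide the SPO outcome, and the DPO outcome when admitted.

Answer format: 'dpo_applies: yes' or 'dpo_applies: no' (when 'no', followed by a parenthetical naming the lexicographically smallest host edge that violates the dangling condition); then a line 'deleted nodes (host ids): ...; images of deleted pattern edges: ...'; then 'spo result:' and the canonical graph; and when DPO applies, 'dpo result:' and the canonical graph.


dpo_applies: yes
deleted nodes (host ids): 8; images of deleted pattern edges: (8,0,c); (8,1,c); (8,5,c)
spo result:
nodes: 0:vx, 1:vx, 2:vx, 5:vx, 6:vx, 7:vx, 11:tri, 12:vx, 13:vx, 14:vx, 15:tri, 16:tri, 17:tri, 18:tri
edges: (11,5,c); (11,6,c); (11,7,c); (15,5,c); (15,12,c); (15,14,c); (16,0,c); (16,12,c); (16,13,c); (17,1,c); (17,13,c); (17,14,c); (18,12,c); (18,13,c); (18,14,c)
dpo result:
nodes: 0:vx, 1:vx, 2:vx, 5:vx, 6:vx, 7:vx, 11:tri, 12:vx, 13:vx, 14:vx, 15:tri, 16:tri, 17:tri, 18:tri
edges: (11,5,c); (11,6,c); (11,7,c); (15,5,c); (15,12,c); (15,14,c); (16,0,c); (16,12,c); (16,13,c); (17,1,c); (17,13,c); (17,14,c); (18,12,c); (18,13,c); (18,14,c)


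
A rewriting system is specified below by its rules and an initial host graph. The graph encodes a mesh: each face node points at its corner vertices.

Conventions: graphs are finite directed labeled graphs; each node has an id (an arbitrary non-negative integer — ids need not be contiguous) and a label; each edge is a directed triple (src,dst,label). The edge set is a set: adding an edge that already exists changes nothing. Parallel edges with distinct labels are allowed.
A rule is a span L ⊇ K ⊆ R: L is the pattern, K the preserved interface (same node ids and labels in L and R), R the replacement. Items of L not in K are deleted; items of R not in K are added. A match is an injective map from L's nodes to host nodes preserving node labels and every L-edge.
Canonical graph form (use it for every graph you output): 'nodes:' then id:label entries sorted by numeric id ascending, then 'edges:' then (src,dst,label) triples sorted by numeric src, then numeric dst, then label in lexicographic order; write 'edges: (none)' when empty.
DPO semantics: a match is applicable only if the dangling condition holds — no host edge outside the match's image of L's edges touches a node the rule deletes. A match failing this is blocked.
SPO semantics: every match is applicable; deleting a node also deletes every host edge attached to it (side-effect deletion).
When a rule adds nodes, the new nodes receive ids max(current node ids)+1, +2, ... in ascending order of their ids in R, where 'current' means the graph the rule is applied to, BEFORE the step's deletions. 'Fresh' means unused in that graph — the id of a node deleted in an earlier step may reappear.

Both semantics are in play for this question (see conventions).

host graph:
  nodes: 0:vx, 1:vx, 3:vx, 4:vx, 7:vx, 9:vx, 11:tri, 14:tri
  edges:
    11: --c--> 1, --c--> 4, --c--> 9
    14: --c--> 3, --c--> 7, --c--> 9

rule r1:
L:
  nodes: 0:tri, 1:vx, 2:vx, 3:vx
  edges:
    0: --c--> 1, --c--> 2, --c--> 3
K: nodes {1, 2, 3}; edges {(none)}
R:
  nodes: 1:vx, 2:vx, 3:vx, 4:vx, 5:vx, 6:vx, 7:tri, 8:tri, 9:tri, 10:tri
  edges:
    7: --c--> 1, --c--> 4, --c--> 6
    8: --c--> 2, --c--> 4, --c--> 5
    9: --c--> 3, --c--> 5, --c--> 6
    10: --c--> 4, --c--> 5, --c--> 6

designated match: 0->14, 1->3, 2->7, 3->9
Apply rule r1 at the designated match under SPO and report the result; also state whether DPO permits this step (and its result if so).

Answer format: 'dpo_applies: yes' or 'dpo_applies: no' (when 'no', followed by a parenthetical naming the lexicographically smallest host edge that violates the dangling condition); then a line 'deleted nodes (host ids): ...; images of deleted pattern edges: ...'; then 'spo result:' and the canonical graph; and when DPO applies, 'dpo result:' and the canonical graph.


dpo_applies: yes
deleted nodes (host ids): 14; images of deleted pattern edges: (14,3,c); (14,7,c); (14,9,c)
spo result:
nodes: 0:vx, 1:vx, 3:vx, 4:vx, 7:vx, 9:vx, 11:tri, 15:vx, 16:vx, 17:vx, 18:tri, 19:tri, 20:tri, 21:tri
edges: (11,1,c); (11,4,c); (11,9,c); (18,3,c); (18,15,c); (18,17,c); (19,7,c); (19,15,c); (19,16,c); (20,9,c); (20,16,c); (20,17,c); (21,15,c); (21,16,c); (21,17,c)
dpo result:
nodes: 0:vx, 1:vx, 3:vx, 4:vx, 7:vx, 9:vx, 11:tri, 15:vx, 16:vx, 17:vx, 18:tri, 19:tri, 20:tri, 21:tri
edges: (11,1,c); (11,4,c); (11,9,c); (18,3,c); (18,15,c); (18,17,c); (19,7,c); (19,15,c); (19,16,c); (20,9,c); (20,16,c); (20,17,c); (21,15,c); (21,16,c); (21,17,c)
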